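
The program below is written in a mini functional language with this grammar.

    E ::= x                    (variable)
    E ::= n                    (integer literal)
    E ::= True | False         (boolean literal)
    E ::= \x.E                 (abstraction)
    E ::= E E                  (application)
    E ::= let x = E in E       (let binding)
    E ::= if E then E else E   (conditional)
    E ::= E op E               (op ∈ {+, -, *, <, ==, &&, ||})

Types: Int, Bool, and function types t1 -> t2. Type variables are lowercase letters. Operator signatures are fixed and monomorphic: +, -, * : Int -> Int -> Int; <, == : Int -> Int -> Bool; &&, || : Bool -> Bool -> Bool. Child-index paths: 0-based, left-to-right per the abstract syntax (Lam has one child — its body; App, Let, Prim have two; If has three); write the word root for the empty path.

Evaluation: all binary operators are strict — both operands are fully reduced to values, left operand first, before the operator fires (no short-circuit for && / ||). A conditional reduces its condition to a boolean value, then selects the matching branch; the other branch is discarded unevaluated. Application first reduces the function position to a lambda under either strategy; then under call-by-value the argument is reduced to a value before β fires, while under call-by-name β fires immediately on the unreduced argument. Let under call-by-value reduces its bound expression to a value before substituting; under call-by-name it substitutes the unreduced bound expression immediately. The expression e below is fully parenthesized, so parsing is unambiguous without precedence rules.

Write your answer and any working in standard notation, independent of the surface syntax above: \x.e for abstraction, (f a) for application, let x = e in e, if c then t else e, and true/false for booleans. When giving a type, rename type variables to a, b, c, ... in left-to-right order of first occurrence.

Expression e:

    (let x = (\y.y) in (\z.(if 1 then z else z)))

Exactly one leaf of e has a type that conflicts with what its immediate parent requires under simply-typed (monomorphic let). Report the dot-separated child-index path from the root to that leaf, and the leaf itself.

Answer: 1.0.0 : 1

Working:
y : a
\y._ : a -> a
let x : a -> a
  unify Int ~ Bool
  FAIL: mismatch Int ~ Bool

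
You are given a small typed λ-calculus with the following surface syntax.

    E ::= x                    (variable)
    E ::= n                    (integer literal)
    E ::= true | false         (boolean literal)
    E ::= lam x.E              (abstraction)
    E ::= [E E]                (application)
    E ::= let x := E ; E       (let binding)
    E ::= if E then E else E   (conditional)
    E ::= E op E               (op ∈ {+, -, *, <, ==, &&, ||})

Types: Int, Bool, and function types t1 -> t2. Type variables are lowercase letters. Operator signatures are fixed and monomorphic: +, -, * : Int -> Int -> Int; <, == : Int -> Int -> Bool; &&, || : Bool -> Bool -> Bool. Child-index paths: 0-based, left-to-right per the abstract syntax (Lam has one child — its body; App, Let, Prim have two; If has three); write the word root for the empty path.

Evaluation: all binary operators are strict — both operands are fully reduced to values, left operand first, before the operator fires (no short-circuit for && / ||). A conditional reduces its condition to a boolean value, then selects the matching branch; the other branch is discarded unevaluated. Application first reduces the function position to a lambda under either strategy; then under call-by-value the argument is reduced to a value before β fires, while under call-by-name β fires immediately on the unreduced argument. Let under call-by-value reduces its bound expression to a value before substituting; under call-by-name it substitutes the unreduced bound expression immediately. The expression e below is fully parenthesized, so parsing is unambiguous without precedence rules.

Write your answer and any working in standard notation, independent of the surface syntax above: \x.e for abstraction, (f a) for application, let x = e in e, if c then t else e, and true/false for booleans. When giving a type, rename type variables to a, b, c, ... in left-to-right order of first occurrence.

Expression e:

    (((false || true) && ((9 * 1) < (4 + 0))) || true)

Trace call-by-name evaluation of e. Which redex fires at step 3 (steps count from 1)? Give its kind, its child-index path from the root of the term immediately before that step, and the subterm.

Trace:
step 0: (((false || true) && ((9 * 1) < (4 + 0))) || true)
step 1: [delta@0.0] ((true && ((9 * 1) < (4 + 0))) || true)
step 2: [delta@0.1.0] ((true && (9 < (4 + 0))) || true)
step 3: [delta@0.1.1] ((true && (9 < 4)) || true)

Answer: delta at 0.1.1 : (4 + 0)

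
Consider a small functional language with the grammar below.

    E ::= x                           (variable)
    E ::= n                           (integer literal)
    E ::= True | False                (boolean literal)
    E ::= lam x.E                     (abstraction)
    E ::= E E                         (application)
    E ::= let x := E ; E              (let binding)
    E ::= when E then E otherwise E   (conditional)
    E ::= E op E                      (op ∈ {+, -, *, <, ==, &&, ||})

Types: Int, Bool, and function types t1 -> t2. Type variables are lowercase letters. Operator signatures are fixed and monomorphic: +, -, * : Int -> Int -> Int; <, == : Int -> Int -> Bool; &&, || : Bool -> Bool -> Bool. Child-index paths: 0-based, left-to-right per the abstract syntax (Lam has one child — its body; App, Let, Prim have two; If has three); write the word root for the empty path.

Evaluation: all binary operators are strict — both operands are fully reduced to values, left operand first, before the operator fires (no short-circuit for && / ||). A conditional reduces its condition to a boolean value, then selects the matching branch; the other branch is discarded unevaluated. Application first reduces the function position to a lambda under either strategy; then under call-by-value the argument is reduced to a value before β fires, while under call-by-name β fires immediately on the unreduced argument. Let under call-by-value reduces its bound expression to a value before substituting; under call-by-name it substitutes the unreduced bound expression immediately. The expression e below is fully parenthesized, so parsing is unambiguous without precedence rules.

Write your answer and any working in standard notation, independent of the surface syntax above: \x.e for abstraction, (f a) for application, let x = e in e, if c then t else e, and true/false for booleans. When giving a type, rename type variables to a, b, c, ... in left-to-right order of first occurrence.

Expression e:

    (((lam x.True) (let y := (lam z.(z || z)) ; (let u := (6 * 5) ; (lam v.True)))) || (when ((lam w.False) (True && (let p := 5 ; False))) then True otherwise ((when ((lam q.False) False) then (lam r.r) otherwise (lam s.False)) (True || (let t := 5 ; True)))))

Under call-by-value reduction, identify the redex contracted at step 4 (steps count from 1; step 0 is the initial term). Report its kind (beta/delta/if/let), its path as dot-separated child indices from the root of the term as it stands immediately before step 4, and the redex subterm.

Answer: beta at 0 : ((\x.true) (\v.true))

Working:
step 0: (((\x.true) (let y = (\z.(z || z)) in (let u = (6 * 5) in (\v.true)))) || (if ((\w.false) (true && (let p = 5 in false))) then true else ((if ((\q.false) false) then (\r.r) else (\s.false)) (true || (let t = 5 in true)))))
step 1: [let@0.1] (((\x.true) (let u = (6 * 5) in (\v.true))) || (if ((\w.false) (true && (let p = 5 in false))) then true else ((if ((\q.false) false) then (\r.r) else (\s.false)) (true || (let t = 5 in true)))))
step 2: [delta@0.1.0] (((\x.true) (let u = 30 in (\v.true))) || (if ((\w.false) (true && (let p = 5 in false))) then true else ((if ((\q.false) false) then (\r.r) else (\s.false)) (true || (let t = 5 in true)))))
step 3: [let@0.1] (((\x.true) (\v.true)) || (if ((\w.false) (true && (let p = 5 in false))) then true else ((if ((\q.false) false) then (\r.r) else (\s.false)) (true || (let t = 5 in true)))))
step 4: [beta@0] (true || (if ((\w.false) (true && (let p = 5 in false))) then true else ((if ((\q.false) false) then (\r.r) else (\s.false)) (true || (let t = 5 in true)))))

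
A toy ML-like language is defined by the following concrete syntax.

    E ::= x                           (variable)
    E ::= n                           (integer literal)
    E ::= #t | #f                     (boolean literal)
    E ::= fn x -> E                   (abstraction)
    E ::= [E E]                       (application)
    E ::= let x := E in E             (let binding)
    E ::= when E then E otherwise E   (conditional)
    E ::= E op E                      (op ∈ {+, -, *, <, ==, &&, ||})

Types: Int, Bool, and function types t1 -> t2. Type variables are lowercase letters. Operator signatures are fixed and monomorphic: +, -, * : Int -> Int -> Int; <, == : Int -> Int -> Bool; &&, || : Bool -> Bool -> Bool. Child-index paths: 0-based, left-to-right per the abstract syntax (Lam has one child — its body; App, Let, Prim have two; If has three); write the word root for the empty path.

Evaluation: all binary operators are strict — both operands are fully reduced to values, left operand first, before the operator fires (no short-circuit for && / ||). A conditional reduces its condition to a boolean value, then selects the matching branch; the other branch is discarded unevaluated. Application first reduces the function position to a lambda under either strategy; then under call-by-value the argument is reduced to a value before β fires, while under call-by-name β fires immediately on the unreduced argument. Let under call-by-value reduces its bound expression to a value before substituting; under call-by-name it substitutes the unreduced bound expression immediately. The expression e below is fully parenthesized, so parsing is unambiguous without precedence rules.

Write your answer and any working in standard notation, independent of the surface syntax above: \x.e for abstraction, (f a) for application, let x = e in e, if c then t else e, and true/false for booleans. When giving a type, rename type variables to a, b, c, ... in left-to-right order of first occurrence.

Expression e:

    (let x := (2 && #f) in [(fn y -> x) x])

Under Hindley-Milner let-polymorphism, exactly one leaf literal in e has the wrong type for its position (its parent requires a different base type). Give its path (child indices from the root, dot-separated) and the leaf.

Answer: 0.0 : 2

Trace:
  unify Int ~ Bool
  FAIL: mismatch Int ~ Bool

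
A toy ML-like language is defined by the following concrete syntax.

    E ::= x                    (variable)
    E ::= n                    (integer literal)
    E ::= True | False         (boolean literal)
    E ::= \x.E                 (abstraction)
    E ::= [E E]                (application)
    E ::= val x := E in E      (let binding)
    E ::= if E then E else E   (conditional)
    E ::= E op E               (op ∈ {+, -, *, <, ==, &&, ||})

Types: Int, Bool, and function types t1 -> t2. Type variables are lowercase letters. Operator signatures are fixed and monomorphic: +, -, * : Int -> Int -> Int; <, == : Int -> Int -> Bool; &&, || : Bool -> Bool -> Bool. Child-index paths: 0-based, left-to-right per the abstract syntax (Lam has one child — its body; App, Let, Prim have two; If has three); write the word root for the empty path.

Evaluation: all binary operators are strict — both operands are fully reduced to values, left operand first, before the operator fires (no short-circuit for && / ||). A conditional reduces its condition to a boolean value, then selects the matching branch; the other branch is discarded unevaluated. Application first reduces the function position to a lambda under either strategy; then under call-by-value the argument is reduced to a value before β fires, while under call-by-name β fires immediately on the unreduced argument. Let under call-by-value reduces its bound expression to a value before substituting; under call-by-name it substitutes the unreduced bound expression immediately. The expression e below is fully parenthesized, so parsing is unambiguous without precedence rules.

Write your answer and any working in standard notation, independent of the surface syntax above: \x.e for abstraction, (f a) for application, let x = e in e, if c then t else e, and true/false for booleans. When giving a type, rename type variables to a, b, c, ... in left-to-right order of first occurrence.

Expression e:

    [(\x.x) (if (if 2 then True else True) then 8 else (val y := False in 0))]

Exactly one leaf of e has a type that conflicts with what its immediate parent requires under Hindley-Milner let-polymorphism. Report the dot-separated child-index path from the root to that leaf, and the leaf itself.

Answer: 1.0.0 : 2

Working:
x : a
\x._ : a -> a
  unify Int ~ Bool
  FAIL: mismatch Int ~ Bool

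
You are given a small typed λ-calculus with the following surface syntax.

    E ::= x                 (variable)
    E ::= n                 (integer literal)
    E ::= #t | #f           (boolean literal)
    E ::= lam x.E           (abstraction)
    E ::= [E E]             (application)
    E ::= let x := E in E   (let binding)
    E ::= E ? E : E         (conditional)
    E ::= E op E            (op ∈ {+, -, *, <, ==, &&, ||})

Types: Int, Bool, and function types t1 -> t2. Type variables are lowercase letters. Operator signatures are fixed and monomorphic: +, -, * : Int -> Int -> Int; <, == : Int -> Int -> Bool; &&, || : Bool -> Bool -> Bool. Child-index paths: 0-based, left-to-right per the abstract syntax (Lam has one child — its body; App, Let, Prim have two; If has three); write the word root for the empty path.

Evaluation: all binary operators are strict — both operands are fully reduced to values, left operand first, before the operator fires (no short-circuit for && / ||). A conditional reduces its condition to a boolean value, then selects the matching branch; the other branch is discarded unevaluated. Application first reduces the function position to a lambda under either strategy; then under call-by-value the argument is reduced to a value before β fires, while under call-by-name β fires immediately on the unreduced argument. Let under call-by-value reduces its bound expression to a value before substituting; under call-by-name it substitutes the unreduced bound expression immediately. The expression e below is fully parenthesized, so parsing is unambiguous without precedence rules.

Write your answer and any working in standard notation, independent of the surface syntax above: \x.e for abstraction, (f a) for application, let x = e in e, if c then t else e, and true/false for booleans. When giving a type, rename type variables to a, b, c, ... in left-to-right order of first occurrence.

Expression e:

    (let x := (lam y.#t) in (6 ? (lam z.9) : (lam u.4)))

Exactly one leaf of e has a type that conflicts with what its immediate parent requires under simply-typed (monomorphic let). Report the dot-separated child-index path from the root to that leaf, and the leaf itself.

Answer: 1.0 : 6

Derivation:
\y._ : a -> Bool
let x : a -> Bool
  unify Int ~ Bool
  FAIL: mismatch Int ~ Bool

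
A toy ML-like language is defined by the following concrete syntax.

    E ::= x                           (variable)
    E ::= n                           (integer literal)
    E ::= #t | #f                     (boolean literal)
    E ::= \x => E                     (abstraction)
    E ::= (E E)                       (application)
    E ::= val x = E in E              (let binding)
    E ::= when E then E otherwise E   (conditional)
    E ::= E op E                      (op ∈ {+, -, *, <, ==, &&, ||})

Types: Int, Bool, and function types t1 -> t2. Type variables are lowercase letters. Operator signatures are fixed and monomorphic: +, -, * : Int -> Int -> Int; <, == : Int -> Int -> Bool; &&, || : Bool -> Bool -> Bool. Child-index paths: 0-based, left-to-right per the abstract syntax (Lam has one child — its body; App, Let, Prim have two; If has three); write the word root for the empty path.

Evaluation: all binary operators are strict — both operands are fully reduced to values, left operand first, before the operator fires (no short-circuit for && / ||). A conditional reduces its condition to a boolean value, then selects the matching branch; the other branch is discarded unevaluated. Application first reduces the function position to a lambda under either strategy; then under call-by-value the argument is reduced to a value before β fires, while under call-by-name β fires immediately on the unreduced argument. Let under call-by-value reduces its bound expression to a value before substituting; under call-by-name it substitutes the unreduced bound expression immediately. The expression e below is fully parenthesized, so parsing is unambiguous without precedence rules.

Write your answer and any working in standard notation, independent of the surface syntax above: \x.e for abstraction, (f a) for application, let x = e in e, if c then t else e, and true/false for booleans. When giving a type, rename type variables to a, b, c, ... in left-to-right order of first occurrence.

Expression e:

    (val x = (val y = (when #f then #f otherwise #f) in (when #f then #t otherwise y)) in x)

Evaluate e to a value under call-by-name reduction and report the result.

Trace:
step 0: (let x = (let y = (if false then false else false) in (if false then true else y)) in x)
step 1: [let@root] (let y = (if false then false else false) in (if false then true else y))
step 2: [let@root] (if false then true else (if false then false else false))
step 3: [if@root] (if false then false else false)
step 4: [if@root] false

Answer: false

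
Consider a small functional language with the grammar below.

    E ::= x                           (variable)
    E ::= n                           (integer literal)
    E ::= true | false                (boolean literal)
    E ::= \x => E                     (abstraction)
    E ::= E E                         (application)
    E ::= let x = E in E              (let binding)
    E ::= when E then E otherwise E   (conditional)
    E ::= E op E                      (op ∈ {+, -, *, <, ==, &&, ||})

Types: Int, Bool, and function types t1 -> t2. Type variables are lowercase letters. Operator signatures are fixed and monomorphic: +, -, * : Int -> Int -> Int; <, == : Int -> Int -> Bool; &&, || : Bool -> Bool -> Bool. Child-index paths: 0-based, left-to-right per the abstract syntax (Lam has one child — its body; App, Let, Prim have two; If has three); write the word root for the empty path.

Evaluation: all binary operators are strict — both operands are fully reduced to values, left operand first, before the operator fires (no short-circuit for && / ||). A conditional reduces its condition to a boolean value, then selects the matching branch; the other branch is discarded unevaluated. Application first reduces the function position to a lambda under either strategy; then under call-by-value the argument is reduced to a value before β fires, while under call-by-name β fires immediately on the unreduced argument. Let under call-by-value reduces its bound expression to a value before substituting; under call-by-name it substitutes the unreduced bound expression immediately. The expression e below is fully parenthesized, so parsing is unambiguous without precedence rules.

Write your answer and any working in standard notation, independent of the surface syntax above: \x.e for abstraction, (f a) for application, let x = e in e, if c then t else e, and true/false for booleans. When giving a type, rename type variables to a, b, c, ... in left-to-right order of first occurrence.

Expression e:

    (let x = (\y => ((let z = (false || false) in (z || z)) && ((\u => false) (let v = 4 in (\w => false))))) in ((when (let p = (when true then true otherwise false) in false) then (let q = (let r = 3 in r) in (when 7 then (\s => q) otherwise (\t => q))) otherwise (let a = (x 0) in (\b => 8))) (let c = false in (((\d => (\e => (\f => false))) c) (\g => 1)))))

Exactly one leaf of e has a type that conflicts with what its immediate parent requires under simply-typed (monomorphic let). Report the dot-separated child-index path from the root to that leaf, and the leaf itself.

Derivation:
  unify Bool ~ Bool
  unify Bool ~ Bool
let z : Bool
z : Bool
  unify Bool ~ Bool
z : Bool
  unify Bool ~ Bool
  unify Bool ~ Bool
\u._ : b -> Bool
let v : Int
\w._ : c -> Bool
  unify b -> Bool ~ (c -> Bool) -> d
  unify b ~ c -> Bool
  unify Bool ~ d
_ _ : Bool
  unify Bool ~ Bool
\y._ : a -> Bool
let x : a -> Bool
  unify Bool ~ Bool
  unify Bool ~ Bool
let p : Bool
  unify Bool ~ Bool
let r : Int
r : Int
let q : Int
  unify Int ~ Bool
  FAIL: mismatch Int ~ Bool

Answer: 1.0.1.1.0 : 7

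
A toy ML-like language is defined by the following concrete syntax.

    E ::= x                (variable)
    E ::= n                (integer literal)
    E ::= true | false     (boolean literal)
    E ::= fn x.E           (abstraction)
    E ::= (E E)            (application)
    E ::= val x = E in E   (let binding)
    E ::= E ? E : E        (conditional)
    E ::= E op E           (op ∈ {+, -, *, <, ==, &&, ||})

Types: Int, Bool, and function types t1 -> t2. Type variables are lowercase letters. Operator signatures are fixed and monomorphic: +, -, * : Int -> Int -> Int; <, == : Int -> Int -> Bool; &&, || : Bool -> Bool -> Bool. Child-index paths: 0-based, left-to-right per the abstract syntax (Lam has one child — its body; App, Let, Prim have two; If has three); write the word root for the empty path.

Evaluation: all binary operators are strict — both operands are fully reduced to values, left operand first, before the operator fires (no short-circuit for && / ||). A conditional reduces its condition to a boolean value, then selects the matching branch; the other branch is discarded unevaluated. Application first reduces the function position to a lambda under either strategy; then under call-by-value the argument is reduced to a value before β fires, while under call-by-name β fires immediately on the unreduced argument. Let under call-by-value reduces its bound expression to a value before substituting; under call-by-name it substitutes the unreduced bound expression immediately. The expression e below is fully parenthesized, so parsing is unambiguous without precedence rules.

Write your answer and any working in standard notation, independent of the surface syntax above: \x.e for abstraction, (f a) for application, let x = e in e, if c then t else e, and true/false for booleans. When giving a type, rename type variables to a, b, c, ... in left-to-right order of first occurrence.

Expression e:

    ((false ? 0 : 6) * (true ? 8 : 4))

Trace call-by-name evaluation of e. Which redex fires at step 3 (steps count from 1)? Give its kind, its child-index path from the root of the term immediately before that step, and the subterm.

Answer: delta at root : (6 * 8)

Working:
step 0: ((if false then 0 else 6) * (if true then 8 else 4))
step 1: [if@0] (6 * (if true then 8 else 4))
step 2: [if@1] (6 * 8)
step 3: [delta@root] 48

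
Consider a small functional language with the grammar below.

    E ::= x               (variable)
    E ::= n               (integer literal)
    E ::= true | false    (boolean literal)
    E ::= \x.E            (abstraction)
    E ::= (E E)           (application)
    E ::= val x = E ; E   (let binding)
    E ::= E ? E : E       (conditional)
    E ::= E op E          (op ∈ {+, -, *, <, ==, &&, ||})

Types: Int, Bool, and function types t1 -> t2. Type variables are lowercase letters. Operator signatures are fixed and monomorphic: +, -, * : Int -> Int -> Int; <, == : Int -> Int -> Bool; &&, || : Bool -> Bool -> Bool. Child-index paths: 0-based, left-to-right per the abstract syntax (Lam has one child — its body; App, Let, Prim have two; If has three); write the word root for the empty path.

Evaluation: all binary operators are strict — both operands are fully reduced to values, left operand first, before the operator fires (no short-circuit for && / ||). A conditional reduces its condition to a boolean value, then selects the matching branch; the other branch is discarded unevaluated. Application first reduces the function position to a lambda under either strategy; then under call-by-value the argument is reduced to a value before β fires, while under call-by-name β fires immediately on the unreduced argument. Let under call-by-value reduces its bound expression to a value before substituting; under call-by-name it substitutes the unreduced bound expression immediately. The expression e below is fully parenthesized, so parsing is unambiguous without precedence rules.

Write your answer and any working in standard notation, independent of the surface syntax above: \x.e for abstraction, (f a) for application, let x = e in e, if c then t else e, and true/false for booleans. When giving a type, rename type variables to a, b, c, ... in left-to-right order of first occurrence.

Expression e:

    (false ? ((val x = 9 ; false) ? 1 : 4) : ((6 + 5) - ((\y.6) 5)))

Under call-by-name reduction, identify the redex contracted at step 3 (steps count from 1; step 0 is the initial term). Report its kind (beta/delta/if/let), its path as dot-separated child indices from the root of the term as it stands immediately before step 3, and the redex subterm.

Working:
step 0: (if false then (if (let x = 9 in false) then 1 else 4) else ((6 + 5) - ((\y.6) 5)))
step 1: [if@root] ((6 + 5) - ((\y.6) 5))
step 2: [delta@0] (11 - ((\y.6) 5))
step 3: [beta@1] (11 - 6)

Answer: beta at 1 : ((\y.6) 5)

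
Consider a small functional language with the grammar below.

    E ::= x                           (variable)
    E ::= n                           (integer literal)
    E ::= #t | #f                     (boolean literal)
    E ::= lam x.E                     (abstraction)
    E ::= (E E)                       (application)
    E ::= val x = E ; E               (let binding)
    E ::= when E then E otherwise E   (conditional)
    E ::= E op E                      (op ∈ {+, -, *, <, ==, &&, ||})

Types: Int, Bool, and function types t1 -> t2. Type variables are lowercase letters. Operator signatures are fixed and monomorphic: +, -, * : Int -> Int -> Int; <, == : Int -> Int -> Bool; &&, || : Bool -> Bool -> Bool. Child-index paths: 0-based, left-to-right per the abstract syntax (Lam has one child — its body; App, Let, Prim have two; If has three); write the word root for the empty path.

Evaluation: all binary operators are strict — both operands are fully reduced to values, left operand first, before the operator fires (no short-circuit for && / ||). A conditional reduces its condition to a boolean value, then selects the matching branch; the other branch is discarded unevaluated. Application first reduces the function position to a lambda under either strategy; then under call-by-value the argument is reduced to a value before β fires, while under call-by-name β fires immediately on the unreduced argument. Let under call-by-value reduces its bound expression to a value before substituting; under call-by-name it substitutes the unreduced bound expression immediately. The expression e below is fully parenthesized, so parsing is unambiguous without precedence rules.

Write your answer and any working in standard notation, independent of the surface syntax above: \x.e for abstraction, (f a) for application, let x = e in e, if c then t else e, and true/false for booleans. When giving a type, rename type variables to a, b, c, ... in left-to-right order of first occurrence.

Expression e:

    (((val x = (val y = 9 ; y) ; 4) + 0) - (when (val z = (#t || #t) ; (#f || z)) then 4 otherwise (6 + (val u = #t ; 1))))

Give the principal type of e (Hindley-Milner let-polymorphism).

Trace:
let y : Int
y : Int
let x : Int
  unify Int ~ Int
  unify Int ~ Int
  unify Int ~ Int
  unify Bool ~ Bool
  unify Bool ~ Bool
let z : Bool
  unify Bool ~ Bool
z : Bool
  unify Bool ~ Bool
  unify Bool ~ Bool
  unify Int ~ Int
let u : Bool
  unify Int ~ Int
  unify Int ~ Int
  unify Int ~ Int

Answer: Int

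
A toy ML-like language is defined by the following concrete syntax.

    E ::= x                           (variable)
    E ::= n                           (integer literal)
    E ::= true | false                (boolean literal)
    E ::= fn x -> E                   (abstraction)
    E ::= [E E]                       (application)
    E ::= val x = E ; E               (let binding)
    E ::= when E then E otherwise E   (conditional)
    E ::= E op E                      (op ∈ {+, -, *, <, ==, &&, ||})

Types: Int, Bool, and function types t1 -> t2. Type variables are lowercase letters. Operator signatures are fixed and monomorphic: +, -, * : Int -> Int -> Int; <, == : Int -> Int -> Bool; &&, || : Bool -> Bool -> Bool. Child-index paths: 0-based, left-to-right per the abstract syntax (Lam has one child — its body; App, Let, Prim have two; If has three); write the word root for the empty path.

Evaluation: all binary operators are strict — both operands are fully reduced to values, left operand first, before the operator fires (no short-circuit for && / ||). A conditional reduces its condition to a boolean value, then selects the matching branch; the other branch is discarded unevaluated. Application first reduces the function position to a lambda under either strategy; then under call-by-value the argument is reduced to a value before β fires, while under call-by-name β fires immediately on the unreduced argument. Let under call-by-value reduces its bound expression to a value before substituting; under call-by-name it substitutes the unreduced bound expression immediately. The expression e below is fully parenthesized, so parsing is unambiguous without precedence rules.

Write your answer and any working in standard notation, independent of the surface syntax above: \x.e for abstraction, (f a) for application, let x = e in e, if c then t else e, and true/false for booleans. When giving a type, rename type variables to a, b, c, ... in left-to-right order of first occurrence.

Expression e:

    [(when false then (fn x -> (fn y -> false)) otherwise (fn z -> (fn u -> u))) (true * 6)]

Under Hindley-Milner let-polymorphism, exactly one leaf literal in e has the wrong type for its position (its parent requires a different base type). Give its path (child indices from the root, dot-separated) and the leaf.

Working:
  unify Bool ~ Bool
\y._ : b -> Bool
\x._ : a -> b -> Bool
u : d
\u._ : d -> d
\z._ : c -> d -> d
  unify a -> b -> Bool ~ c -> d -> d
  unify a ~ c
  unify b -> Bool ~ d -> d
  unify b ~ d
  unify Bool ~ d
  unify Bool ~ Int
  FAIL: mismatch Bool ~ Int

Answer: 1.0 : true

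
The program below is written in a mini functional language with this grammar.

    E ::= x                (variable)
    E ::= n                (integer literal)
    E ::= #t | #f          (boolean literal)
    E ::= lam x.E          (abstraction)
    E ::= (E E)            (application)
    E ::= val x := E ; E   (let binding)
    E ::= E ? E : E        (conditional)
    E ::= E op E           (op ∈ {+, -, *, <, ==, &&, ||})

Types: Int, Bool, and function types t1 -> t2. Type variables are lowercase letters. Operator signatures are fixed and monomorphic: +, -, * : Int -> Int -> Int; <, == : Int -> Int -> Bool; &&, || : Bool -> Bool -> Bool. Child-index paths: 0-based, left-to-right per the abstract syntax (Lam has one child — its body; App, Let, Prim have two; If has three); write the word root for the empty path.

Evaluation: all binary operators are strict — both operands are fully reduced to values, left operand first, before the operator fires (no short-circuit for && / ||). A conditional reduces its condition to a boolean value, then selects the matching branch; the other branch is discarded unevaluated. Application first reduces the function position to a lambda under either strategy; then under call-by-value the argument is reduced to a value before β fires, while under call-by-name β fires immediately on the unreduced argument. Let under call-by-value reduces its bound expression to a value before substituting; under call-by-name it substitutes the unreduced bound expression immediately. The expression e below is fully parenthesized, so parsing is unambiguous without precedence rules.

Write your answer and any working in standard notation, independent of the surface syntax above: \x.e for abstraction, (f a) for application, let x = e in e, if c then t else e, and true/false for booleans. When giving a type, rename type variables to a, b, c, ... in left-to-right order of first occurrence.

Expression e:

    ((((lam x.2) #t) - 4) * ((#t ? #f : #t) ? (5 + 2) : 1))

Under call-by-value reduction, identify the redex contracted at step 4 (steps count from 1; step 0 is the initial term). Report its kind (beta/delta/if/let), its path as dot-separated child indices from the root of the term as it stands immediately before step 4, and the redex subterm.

Answer: if at 1 : (if false then (5 + 2) else 1)

Derivation:
step 0: ((((\x.2) true) - 4) * (if (if true then false else true) then (5 + 2) else 1))
step 1: [beta@0.0] ((2 - 4) * (if (if true then false else true) then (5 + 2) else 1))
step 2: [delta@0] (-2 * (if (if true then false else true) then (5 + 2) else 1))
step 3: [if@1.0] (-2 * (if false then (5 + 2) else 1))
step 4: [if@1] (-2 * 1)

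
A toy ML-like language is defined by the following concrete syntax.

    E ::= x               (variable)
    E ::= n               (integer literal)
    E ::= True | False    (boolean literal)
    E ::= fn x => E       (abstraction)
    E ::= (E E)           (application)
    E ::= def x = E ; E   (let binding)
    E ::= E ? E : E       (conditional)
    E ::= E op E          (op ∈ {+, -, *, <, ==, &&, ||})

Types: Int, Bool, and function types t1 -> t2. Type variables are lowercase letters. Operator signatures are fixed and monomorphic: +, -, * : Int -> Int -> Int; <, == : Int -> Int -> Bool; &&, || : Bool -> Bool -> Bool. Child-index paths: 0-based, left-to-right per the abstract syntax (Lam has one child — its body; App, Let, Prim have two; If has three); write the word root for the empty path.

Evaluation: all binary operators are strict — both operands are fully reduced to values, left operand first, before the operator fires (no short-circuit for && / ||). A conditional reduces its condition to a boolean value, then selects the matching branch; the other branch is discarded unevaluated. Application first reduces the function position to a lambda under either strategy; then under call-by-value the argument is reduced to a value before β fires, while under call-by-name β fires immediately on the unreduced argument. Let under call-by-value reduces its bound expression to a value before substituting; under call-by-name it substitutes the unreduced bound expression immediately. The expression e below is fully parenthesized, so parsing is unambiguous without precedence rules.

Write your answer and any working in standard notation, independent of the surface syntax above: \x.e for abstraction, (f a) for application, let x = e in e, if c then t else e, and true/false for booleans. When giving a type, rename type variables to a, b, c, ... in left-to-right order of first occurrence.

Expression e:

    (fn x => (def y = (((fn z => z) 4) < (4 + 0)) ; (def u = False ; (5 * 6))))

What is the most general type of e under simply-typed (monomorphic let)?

Answer: a -> Int

Trace:
z : b
\z._ : b -> b
  unify b -> b ~ Int -> c
  unify b ~ Int
  unify Int ~ c
_ _ : Int
  unify Int ~ Int
  unify Int ~ Int
  unify Int ~ Int
  unify Int ~ Int
let y : Bool
let u : Bool
  unify Int ~ Int
  unify Int ~ Int
\x._ : a -> Int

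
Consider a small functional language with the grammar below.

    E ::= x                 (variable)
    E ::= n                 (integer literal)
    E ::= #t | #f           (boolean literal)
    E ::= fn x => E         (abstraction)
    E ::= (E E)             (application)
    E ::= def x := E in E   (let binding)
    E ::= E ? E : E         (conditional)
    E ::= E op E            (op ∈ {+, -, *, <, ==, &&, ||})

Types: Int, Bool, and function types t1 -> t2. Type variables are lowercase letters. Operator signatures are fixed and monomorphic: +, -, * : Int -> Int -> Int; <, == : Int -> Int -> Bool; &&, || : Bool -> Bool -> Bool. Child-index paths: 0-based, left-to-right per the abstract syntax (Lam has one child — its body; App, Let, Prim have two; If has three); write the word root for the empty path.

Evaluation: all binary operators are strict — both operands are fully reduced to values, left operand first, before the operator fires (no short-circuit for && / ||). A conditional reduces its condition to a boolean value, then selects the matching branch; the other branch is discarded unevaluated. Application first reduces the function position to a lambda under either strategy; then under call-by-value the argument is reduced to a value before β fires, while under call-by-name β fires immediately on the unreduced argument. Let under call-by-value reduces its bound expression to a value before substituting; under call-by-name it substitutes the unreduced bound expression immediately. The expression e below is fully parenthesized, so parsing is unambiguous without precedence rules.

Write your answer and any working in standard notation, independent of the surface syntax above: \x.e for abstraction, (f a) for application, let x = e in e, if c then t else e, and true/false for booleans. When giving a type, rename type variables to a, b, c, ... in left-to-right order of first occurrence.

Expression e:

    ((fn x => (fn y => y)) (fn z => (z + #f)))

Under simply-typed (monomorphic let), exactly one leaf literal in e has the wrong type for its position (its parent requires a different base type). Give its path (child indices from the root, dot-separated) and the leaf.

Answer: 1.0.1 : false

Working:
y : b
\y._ : b -> b
\x._ : a -> b -> b
z : c
  unify c ~ Int
  unify Bool ~ Int
  FAIL: mismatch Bool ~ Int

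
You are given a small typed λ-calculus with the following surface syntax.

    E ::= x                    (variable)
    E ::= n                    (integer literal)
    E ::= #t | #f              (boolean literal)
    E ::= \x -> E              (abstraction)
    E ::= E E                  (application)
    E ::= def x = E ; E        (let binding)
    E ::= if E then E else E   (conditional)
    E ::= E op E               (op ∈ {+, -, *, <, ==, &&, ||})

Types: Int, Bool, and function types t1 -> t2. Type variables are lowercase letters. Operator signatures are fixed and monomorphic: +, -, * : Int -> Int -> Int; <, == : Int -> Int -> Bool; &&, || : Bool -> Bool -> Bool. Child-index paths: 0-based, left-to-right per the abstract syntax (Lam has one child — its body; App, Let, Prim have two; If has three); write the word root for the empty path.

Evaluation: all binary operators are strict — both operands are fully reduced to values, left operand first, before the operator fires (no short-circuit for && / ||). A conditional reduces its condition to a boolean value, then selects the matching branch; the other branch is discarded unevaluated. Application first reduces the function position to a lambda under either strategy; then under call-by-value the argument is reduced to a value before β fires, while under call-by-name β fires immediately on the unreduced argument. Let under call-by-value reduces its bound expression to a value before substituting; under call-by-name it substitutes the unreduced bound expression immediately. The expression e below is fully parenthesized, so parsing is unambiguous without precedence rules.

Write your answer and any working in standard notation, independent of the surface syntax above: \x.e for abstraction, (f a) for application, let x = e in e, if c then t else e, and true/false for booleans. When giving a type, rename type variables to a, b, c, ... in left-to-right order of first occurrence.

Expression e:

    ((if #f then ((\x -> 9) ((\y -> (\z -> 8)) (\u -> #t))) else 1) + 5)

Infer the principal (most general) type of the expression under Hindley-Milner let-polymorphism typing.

Trace:
  unify Bool ~ Bool
\x._ : a -> Int
\z._ : c -> Int
\y._ : b -> c -> Int
\u._ : d -> Bool
  unify b -> c -> Int ~ (d -> Bool) -> e
  unify b ~ d -> Bool
  unify c -> Int ~ e
_ _ : c -> Int
  unify a -> Int ~ (c -> Int) -> f
  unify a ~ c -> Int
  unify Int ~ f
_ _ : Int
  unify Int ~ Int
  unify Int ~ Int
  unify Int ~ Int

Answer: Int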